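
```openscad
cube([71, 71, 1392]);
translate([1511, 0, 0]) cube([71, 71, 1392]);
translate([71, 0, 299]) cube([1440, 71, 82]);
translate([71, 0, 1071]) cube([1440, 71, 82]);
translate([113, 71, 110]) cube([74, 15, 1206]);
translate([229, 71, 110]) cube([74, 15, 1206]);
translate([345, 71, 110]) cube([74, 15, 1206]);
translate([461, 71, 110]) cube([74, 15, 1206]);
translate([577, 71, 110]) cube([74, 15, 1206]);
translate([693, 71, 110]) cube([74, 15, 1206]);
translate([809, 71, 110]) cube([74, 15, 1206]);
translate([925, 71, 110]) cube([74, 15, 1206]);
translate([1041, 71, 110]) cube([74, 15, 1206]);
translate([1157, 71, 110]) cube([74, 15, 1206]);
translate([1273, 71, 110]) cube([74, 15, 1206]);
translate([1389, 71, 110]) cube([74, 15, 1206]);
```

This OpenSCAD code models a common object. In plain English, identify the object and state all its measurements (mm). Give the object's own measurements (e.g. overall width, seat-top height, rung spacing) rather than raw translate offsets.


A fence section. Two 71×71 mm posts, 1392 mm tall, stand on the floor with a clear span of 1440 mm between their inner faces. Two horizontal rails of 71×82 mm section span the gap between the posts with their undersides at z = 299 mm and z = 1071 mm, flush with the posts' −y face. 12 pickets, each 74 mm wide, 15 mm thick and 1206 mm tall, are fixed to the +y face of the rails with their bottoms at z = 110 mm, spaced across the span with a 42 mm gap after the −x post and between neighbouring pickets, with 48 mm left before the +x post.


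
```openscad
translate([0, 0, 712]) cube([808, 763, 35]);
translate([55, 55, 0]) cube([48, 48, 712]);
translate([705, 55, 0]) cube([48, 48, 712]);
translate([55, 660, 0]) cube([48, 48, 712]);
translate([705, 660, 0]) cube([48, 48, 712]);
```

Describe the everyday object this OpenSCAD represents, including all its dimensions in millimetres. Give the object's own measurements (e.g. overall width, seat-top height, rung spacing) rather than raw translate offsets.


A table: top 808 mm (x) × 763 mm (y), 35 mm thick, upper face at z = 747 mm, on four 48×48 mm square legs, each inset 55 mm from the nearest pair of top edges from z = 0 to the bottom of the top.


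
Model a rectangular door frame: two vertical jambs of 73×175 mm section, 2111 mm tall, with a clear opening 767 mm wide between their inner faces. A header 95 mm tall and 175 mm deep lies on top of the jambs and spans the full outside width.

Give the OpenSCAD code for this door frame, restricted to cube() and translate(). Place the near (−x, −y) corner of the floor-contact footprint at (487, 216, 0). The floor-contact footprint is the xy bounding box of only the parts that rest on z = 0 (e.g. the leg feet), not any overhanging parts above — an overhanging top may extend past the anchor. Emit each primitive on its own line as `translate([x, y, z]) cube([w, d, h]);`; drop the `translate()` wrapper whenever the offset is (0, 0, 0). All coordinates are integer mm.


translate([487, 216, 0]) cube([73, 175, 2111]);
translate([1327, 216, 0]) cube([73, 175, 2111]);
translate([487, 216, 2111]) cube([913, 175, 95]);


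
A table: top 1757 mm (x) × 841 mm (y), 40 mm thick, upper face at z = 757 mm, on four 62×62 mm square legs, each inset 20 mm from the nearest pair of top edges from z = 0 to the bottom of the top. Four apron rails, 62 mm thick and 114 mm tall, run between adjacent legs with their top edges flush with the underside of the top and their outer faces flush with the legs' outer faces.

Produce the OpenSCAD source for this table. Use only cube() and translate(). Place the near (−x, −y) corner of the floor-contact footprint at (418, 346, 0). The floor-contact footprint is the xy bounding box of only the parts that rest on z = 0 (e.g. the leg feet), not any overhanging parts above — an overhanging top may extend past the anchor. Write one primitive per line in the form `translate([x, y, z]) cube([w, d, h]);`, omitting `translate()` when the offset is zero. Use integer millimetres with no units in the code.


// leg_h = 757 - 40 = 717
// apron z = 717 - 114 = 603
translate([398, 326, 717]) cube([1757, 841, 40]);
translate([418, 346, 0]) cube([62, 62, 717]);
translate([2073, 346, 0]) cube([62, 62, 717]);
translate([418, 1085, 0]) cube([62, 62, 717]);
translate([2073, 1085, 0]) cube([62, 62, 717]);
translate([480, 346, 603]) cube([1593, 62, 114]);
translate([480, 1085, 603]) cube([1593, 62, 114]);
translate([418, 408, 603]) cube([62, 677, 114]);
translate([2073, 408, 603]) cube([62, 677, 114]);


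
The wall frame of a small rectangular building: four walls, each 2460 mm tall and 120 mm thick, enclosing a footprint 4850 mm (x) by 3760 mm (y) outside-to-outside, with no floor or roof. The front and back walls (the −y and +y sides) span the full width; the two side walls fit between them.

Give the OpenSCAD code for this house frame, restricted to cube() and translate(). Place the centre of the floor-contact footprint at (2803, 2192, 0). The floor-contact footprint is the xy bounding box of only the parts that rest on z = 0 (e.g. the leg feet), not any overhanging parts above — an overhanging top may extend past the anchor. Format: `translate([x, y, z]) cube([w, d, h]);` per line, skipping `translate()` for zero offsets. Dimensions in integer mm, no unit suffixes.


translate([378, 312, 0]) cube([4850, 120, 2460]);
translate([378, 3952, 0]) cube([4850, 120, 2460]);
translate([378, 432, 0]) cube([120, 3520, 2460]);
translate([5108, 432, 0]) cube([120, 3520, 2460]);


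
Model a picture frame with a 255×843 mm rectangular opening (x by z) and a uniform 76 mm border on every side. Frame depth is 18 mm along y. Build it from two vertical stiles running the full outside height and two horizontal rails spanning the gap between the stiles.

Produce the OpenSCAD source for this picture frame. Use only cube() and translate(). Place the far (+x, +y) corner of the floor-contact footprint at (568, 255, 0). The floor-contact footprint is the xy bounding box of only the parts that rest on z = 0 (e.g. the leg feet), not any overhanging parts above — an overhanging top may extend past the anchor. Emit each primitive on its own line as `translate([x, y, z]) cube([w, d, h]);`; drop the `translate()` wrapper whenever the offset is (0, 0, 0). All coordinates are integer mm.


translate([161, 237, 0]) cube([76, 18, 995]);
translate([492, 237, 0]) cube([76, 18, 995]);
translate([237, 237, 0]) cube([255, 18, 76]);
translate([237, 237, 919]) cube([255, 18, 76]);


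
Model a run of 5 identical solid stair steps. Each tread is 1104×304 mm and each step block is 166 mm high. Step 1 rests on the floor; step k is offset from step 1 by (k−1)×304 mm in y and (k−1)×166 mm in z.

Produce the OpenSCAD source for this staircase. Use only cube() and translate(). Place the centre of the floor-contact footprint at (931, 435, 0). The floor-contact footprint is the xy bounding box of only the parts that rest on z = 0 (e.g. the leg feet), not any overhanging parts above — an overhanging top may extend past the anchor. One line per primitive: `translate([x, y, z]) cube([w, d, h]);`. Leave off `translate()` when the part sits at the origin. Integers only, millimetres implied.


translate([379, 283, 0]) cube([1104, 304, 166]);
translate([379, 587, 166]) cube([1104, 304, 166]);
translate([379, 891, 332]) cube([1104, 304, 166]);
translate([379, 1195, 498]) cube([1104, 304, 166]);
translate([379, 1499, 664]) cube([1104, 304, 166]);


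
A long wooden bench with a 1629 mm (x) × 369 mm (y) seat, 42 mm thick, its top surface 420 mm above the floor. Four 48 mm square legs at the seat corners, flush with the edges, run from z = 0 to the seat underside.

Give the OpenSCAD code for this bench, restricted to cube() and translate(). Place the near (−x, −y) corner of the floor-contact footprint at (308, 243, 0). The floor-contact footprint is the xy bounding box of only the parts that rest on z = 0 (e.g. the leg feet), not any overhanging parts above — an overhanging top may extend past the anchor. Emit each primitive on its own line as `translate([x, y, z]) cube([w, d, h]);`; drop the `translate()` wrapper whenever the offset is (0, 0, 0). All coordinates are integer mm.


translate([308, 243, 378]) cube([1629, 369, 42]);
translate([308, 243, 0]) cube([48, 48, 378]);
translate([308, 564, 0]) cube([48, 48, 378]);
translate([1889, 243, 0]) cube([48, 48, 378]);
translate([1889, 564, 0]) cube([48, 48, 378]);


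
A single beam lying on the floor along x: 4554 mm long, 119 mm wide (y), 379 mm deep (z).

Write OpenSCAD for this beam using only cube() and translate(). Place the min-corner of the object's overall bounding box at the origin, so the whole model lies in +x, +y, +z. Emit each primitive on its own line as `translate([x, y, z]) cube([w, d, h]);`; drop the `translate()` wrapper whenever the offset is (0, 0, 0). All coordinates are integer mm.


cube([4554, 119, 379]);


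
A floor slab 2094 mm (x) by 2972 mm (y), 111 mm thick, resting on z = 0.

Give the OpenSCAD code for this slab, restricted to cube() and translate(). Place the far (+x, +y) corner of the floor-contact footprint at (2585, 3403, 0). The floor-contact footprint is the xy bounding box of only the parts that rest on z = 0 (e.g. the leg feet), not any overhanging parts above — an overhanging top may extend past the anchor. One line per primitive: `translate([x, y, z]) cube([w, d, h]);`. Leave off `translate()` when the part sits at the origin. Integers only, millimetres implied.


translate([491, 431, 0]) cube([2094, 2972, 111]);


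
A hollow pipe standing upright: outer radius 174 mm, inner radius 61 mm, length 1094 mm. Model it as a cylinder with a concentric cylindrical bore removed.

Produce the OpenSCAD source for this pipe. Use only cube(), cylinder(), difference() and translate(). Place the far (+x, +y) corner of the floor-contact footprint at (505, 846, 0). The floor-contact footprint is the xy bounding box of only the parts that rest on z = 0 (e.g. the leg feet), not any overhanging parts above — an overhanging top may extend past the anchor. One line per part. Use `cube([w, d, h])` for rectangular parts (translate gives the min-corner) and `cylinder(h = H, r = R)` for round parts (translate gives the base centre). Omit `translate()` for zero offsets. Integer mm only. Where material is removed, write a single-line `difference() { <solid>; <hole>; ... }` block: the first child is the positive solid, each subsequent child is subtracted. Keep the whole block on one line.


difference() { translate([331, 672, 0]) cylinder(h = 1094, r = 174); translate([331, 672, 0]) cylinder(h = 1094, r = 61); }


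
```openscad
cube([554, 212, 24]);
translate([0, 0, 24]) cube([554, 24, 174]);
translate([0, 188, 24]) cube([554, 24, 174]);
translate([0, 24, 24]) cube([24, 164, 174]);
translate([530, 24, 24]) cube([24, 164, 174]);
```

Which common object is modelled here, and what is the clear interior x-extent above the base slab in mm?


An open box. The internal width is 506 mm.

A 554×212 base slab with four walls standing on it — an open box. The base is 554 mm wide and the walls are 24 mm thick, so the internal width is 554 − 2 × 24 = 506 mm.


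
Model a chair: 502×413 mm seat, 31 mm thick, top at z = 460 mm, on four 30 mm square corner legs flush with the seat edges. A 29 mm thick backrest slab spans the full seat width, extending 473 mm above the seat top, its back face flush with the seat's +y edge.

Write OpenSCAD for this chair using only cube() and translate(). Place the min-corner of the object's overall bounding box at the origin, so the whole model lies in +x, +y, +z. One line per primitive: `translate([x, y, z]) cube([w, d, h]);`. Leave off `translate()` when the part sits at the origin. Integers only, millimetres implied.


translate([0, 0, 429]) cube([502, 413, 31]);
cube([30, 30, 429]);
translate([472, 0, 0]) cube([30, 30, 429]);
translate([0, 383, 0]) cube([30, 30, 429]);
translate([472, 383, 0]) cube([30, 30, 429]);
translate([0, 384, 460]) cube([502, 29, 473]);


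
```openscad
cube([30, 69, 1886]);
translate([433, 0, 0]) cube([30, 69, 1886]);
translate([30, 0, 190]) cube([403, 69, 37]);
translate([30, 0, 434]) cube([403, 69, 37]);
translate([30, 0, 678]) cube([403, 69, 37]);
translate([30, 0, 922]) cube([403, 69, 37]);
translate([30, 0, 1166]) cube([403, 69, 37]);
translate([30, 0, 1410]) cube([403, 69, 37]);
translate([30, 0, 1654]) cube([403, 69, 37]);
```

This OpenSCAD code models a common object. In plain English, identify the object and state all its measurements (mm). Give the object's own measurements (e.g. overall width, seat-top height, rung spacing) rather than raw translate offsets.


A straight ladder. Two 30×69 mm vertical rails, 1886 mm tall, stand 463 mm apart (outside-to-outside) with their front faces coplanar on the −y side. 7 rungs, each 69 mm deep and 37 mm tall, span between the inner faces of the rails, front faces flush with the rails. The lowest rung's underside is at z = 190 mm and rungs are spaced 244 mm apart (underside to underside).


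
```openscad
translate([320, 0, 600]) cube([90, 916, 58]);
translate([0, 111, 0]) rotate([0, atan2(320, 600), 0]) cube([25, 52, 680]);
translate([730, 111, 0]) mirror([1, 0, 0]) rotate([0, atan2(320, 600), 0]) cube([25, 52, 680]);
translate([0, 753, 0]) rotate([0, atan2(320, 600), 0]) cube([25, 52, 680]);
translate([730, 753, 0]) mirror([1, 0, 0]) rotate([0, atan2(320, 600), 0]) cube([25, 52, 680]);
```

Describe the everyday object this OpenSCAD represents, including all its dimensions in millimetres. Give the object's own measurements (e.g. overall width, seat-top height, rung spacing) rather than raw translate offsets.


A sawhorse. A 90×916×58 mm beam (x, y, z) sits on two A-frame leg pairs. Each pair is two raked legs of 25×52 mm section (52 mm along y) splaying symmetrically in x. Each leg rises 600 mm vertically over 320 mm of horizontal reach and is 680 mm long along its own axis. Every leg's outer bottom edge rests on the floor and its outer top edge meets a bottom edge of the beam — the left legs (tilting toward +x) meet the beam's −x bottom edge, the right legs (their mirror images, tilting toward −x) meet its +x bottom edge — so the leg tops tuck under the beam, the beam's underside is 600 mm above the floor, and the feet are 730 mm apart outside-to-outside with the beam centred between them. The two leg pairs are set in 111 mm from either end of the beam.


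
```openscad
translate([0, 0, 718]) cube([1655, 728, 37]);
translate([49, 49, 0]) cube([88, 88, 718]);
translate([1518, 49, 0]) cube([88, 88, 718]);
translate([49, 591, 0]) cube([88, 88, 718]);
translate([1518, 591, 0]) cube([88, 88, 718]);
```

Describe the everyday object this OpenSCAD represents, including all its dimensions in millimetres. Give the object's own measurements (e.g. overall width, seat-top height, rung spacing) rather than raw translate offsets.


A table: top 1655 mm (x) × 728 mm (y), 37 mm thick, upper face at z = 755 mm, on four 88×88 mm square legs, each inset 49 mm from the nearest pair of top edges from z = 0 to the bottom of the top.


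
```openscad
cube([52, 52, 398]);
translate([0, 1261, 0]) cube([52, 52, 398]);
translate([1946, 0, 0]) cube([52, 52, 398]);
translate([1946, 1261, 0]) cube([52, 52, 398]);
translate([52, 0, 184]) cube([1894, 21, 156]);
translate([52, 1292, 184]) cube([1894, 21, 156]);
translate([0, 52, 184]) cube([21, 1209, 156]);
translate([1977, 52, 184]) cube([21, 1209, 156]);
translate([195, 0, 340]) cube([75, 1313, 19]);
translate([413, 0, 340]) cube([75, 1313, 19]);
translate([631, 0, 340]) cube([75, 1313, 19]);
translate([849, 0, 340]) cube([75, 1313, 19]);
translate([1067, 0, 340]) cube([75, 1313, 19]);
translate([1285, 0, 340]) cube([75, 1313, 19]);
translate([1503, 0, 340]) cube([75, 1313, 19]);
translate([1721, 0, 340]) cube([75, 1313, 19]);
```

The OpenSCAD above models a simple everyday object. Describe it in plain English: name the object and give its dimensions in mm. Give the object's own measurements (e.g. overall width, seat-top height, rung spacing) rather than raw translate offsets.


A bed frame 1998 mm long (x) by 1313 mm wide (y). Four 52×52 mm corner posts, 398 mm tall, at the corners of the footprint. Four rails of 21 mm thickness and 156 mm height run between adjacent posts with their undersides at z = 184 mm, their outer faces flush with the outside of the frame (the two x-running rails run between the posts' inner faces; the two y-running rails run between the posts' inner faces). 8 slats, each 75 mm wide (x) and 19 mm thick, lie across the top of the two x-running rails, running the full 1313 mm width of the frame in y; along x they sit between the end posts with a 143 mm gap after the −x posts and between neighbouring slats, leaving 150 mm before the +x posts.


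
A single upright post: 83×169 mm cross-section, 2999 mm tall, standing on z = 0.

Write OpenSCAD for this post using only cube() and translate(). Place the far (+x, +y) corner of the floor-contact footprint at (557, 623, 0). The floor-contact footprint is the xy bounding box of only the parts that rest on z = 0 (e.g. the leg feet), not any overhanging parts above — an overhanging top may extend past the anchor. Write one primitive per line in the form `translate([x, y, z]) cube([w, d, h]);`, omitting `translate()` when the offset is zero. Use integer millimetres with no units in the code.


translate([474, 454, 0]) cube([83, 169, 2999]);


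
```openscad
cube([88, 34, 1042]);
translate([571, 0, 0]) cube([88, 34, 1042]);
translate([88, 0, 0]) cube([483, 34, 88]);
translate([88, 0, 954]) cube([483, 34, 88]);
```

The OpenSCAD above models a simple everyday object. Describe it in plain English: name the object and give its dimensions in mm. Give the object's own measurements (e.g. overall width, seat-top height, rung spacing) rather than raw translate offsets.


A rectangular picture frame lying in the x–z plane (depth along y). The opening is 483 mm wide (x) by 866 mm tall (z), surrounded by a border 88 mm wide on all four sides. The frame is 34 mm deep and is made of two full-height vertical stiles with two horizontal rails fitted between them.


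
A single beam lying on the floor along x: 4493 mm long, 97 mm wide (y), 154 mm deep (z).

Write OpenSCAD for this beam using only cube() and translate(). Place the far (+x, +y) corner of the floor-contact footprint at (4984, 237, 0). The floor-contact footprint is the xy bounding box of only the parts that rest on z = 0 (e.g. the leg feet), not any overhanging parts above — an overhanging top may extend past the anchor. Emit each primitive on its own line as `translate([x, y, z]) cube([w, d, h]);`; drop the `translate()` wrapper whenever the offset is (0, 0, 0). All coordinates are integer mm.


translate([491, 140, 0]) cube([4493, 97, 154]);


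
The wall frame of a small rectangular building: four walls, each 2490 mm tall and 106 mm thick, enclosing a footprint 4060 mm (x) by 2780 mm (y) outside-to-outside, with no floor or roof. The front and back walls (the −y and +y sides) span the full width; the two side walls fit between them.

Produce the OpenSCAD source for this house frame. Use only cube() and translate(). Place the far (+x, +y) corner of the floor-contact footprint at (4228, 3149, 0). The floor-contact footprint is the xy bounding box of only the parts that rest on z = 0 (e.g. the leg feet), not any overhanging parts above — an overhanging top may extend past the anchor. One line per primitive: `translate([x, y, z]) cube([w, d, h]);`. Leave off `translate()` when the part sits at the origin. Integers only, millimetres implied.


translate([168, 369, 0]) cube([4060, 106, 2490]);
translate([168, 3043, 0]) cube([4060, 106, 2490]);
translate([168, 475, 0]) cube([106, 2568, 2490]);
translate([4122, 475, 0]) cube([106, 2568, 2490]);


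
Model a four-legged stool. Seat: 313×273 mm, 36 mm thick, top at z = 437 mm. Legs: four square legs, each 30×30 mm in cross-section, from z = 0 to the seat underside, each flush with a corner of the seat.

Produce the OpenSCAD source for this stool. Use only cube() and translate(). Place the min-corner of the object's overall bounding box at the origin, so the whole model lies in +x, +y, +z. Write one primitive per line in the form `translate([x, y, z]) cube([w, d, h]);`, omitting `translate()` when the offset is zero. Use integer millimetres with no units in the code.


// leg_h = 437 - 36 = 401
translate([0, 0, 401]) cube([313, 273, 36]);
cube([30, 30, 401]);
translate([283, 0, 0]) cube([30, 30, 401]);
translate([0, 243, 0]) cube([30, 30, 401]);
translate([283, 243, 0]) cube([30, 30, 401]);


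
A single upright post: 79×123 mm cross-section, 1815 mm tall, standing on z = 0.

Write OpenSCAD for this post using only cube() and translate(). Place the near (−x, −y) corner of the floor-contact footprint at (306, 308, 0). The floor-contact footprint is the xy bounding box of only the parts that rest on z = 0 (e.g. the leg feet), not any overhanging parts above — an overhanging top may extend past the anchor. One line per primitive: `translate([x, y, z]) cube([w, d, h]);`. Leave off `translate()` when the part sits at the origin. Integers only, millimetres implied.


translate([306, 308, 0]) cube([79, 123, 1815]);


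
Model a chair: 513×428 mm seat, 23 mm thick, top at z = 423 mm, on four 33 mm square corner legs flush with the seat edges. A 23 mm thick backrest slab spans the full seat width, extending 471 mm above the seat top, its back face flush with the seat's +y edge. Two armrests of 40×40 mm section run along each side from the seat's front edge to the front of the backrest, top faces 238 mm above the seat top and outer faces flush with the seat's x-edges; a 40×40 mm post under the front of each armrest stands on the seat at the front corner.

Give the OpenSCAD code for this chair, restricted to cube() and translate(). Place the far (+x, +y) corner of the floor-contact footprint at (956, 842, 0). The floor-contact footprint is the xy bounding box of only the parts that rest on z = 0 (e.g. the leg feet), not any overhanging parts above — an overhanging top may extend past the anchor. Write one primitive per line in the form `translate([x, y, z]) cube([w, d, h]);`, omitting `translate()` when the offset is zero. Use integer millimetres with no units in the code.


// leg_h = 423 - 23 = 400
// arm post h = 238 - 40 = 198
translate([443, 414, 400]) cube([513, 428, 23]);
translate([443, 414, 0]) cube([33, 33, 400]);
translate([923, 414, 0]) cube([33, 33, 400]);
translate([443, 809, 0]) cube([33, 33, 400]);
translate([923, 809, 0]) cube([33, 33, 400]);
translate([443, 819, 423]) cube([513, 23, 471]);
translate([443, 414, 621]) cube([40, 405, 40]);
translate([916, 414, 621]) cube([40, 405, 40]);
translate([443, 414, 423]) cube([40, 40, 198]);
translate([916, 414, 423]) cube([40, 40, 198]);


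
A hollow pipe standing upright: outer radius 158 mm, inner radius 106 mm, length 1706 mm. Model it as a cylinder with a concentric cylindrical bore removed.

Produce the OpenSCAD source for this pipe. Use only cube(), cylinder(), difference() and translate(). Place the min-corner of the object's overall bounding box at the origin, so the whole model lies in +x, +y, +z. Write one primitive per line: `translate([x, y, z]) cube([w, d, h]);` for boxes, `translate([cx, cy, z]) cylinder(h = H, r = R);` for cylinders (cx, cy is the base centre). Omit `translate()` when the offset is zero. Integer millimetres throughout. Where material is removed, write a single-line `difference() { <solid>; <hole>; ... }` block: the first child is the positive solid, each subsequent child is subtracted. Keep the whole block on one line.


difference() { translate([158, 158, 0]) cylinder(h = 1706, r = 158); translate([158, 158, 0]) cylinder(h = 1706, r = 106); }


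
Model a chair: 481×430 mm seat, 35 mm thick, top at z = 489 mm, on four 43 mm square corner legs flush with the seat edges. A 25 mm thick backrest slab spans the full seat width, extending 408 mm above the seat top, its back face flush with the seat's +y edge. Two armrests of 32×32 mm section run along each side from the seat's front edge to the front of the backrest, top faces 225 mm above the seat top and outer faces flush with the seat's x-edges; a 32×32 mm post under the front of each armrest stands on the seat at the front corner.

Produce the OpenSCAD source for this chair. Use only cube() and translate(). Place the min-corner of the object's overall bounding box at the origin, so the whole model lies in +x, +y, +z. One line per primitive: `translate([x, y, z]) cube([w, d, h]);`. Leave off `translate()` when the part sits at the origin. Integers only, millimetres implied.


// leg_h = 489 - 35 = 454
// arm post h = 225 - 32 = 193
translate([0, 0, 454]) cube([481, 430, 35]);
cube([43, 43, 454]);
translate([438, 0, 0]) cube([43, 43, 454]);
translate([0, 387, 0]) cube([43, 43, 454]);
translate([438, 387, 0]) cube([43, 43, 454]);
translate([0, 405, 489]) cube([481, 25, 408]);
translate([0, 0, 682]) cube([32, 405, 32]);
translate([449, 0, 682]) cube([32, 405, 32]);
translate([0, 0, 489]) cube([32, 32, 193]);
translate([449, 0, 489]) cube([32, 32, 193]);


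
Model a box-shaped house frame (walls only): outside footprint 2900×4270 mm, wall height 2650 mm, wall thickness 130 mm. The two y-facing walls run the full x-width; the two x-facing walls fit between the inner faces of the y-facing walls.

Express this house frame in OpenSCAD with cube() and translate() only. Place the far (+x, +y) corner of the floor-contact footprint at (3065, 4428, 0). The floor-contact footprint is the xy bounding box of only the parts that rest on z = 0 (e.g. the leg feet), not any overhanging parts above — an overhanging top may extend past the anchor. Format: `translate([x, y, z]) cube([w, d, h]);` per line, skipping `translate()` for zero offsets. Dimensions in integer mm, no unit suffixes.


translate([165, 158, 0]) cube([2900, 130, 2650]);
translate([165, 4298, 0]) cube([2900, 130, 2650]);
translate([165, 288, 0]) cube([130, 4010, 2650]);
translate([2935, 288, 0]) cube([130, 4010, 2650]);


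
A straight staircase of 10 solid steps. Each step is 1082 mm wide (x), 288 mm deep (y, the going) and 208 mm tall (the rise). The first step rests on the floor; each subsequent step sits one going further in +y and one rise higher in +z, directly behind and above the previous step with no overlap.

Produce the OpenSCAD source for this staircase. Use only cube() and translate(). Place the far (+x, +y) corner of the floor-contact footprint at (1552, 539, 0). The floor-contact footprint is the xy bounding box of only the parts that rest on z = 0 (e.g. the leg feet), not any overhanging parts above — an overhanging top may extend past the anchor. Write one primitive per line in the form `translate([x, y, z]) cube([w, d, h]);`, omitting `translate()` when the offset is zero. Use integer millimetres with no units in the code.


translate([470, 251, 0]) cube([1082, 288, 208]);
translate([470, 539, 208]) cube([1082, 288, 208]);
translate([470, 827, 416]) cube([1082, 288, 208]);
translate([470, 1115, 624]) cube([1082, 288, 208]);
translate([470, 1403, 832]) cube([1082, 288, 208]);
translate([470, 1691, 1040]) cube([1082, 288, 208]);
translate([470, 1979, 1248]) cube([1082, 288, 208]);
translate([470, 2267, 1456]) cube([1082, 288, 208]);
translate([470, 2555, 1664]) cube([1082, 288, 208]);
translate([470, 2843, 1872]) cube([1082, 288, 208]);


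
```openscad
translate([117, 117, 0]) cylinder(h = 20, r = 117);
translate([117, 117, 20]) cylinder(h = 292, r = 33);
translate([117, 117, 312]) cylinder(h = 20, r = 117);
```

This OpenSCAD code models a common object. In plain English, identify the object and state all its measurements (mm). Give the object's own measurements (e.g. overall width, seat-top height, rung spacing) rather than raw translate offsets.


A spool: two coaxial disc flanges of radius 117 mm and thickness 20 mm, joined by a core cylinder of radius 33 mm and height 292 mm. The lower flange rests on z = 0 and the three cylinders share a vertical axis.


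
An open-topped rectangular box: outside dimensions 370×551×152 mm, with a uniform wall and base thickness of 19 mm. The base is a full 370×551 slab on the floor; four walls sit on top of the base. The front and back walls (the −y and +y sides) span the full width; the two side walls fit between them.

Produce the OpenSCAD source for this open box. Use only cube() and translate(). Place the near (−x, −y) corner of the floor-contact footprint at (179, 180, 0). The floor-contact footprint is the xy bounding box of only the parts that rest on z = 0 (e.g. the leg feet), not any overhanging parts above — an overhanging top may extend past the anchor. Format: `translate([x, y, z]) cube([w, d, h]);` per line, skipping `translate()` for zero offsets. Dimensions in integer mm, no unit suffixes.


translate([179, 180, 0]) cube([370, 551, 19]);
translate([179, 180, 19]) cube([370, 19, 133]);
translate([179, 712, 19]) cube([370, 19, 133]);
translate([179, 199, 19]) cube([19, 513, 133]);
translate([530, 199, 19]) cube([19, 513, 133]);


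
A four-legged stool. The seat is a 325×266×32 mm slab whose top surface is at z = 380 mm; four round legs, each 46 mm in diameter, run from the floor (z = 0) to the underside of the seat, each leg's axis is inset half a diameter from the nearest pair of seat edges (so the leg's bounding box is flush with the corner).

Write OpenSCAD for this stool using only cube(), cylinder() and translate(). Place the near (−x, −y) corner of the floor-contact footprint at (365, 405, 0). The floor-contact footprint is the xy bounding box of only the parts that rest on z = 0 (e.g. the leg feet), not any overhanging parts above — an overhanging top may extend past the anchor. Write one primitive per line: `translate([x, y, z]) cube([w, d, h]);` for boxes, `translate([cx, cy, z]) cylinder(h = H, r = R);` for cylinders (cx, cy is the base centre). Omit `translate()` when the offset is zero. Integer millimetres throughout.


translate([365, 405, 348]) cube([325, 266, 32]);
translate([388, 428, 0]) cylinder(h = 348, r = 23);
translate([667, 428, 0]) cylinder(h = 348, r = 23);
translate([388, 648, 0]) cylinder(h = 348, r = 23);
translate([667, 648, 0]) cylinder(h = 348, r = 23);


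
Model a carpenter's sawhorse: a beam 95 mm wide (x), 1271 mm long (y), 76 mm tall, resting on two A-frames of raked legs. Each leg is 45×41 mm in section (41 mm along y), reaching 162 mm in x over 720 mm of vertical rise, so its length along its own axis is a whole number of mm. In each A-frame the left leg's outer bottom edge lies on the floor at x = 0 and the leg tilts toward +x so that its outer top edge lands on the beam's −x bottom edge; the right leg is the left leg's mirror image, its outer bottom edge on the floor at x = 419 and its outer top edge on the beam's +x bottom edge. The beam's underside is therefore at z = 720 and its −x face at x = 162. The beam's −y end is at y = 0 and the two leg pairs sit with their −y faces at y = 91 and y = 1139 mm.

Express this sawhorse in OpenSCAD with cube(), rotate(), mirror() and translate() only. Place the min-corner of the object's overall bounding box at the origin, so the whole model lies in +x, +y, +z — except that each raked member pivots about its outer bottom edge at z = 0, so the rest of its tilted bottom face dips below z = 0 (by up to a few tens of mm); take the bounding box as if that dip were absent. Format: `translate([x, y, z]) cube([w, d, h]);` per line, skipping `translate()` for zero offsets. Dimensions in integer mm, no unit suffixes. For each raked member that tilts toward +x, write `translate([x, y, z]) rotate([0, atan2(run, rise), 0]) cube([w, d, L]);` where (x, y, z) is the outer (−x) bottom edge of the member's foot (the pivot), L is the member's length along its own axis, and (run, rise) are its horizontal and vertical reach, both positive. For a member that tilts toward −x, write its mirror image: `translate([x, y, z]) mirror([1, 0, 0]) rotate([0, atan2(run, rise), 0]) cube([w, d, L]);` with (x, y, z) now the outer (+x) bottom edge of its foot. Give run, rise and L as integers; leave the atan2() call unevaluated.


translate([162, 0, 720]) cube([95, 1271, 76]);
translate([0, 91, 0]) rotate([0, atan2(162, 720), 0]) cube([45, 41, 738]);
translate([419, 91, 0]) mirror([1, 0, 0]) rotate([0, atan2(162, 720), 0]) cube([45, 41, 738]);
translate([0, 1139, 0]) rotate([0, atan2(162, 720), 0]) cube([45, 41, 738]);
translate([419, 1139, 0]) mirror([1, 0, 0]) rotate([0, atan2(162, 720), 0]) cube([45, 41, 738]);


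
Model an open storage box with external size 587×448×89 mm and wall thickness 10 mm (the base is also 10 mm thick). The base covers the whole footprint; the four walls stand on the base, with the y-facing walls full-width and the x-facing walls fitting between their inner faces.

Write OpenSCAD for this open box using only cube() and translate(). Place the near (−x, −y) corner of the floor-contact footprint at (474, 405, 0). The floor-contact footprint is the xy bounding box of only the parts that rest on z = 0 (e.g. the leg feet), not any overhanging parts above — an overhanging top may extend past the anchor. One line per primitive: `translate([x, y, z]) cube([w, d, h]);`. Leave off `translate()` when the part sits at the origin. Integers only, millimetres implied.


translate([474, 405, 0]) cube([587, 448, 10]);
translate([474, 405, 10]) cube([587, 10, 79]);
translate([474, 843, 10]) cube([587, 10, 79]);
translate([474, 415, 10]) cube([10, 428, 79]);
translate([1051, 415, 10]) cube([10, 428, 79]);


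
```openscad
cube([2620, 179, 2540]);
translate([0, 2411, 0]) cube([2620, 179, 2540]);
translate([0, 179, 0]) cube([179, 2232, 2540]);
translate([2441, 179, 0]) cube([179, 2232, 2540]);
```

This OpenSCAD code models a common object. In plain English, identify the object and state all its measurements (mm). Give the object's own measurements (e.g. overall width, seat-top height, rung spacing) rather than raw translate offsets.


The wall frame of a small rectangular building: four walls, each 2540 mm tall and 179 mm thick, enclosing a footprint 2620 mm (x) by 2590 mm (y) outside-to-outside, with no floor or roof. The front and back walls (the −y and +y sides) span the full width; the two side walls fit between them.


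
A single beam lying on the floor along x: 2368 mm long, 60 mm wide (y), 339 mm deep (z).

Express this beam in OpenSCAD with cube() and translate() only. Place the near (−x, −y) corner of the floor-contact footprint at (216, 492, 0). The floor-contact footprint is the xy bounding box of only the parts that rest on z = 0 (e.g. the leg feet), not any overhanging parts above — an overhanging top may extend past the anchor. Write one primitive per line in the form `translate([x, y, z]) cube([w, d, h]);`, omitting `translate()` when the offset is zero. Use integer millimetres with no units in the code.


translate([216, 492, 0]) cube([2368, 60, 339]);


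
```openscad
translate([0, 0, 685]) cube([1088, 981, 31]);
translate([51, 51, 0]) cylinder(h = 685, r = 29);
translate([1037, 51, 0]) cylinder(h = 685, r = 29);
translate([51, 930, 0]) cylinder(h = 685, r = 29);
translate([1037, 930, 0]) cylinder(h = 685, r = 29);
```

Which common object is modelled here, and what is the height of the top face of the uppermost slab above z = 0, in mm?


A table. The table height is 716 mm.

A 1088×981×31 slab sits at z = 685 on four Ø58 mm round legs — a table. The top surface is at 685 + 31 = 716 mm.


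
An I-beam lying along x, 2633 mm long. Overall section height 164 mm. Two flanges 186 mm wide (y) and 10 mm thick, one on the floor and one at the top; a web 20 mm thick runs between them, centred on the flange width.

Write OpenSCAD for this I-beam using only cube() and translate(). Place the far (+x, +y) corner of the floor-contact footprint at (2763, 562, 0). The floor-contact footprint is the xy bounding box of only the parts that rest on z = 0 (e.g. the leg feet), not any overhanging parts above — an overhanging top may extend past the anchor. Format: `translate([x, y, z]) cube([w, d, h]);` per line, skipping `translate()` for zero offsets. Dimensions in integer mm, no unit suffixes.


translate([130, 376, 0]) cube([2633, 186, 10]);
translate([130, 459, 10]) cube([2633, 20, 144]);
translate([130, 376, 154]) cube([2633, 186, 10]);


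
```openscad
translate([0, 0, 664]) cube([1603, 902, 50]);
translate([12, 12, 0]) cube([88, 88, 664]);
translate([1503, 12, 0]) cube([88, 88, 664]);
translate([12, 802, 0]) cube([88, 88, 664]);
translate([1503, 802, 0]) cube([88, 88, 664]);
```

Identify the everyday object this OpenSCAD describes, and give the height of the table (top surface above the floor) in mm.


A table. The table height is 714 mm.

A 1603×902×50 slab sits at z = 664 on four 88 mm square posts — a table. The top surface is at 664 + 50 = 714 mm.


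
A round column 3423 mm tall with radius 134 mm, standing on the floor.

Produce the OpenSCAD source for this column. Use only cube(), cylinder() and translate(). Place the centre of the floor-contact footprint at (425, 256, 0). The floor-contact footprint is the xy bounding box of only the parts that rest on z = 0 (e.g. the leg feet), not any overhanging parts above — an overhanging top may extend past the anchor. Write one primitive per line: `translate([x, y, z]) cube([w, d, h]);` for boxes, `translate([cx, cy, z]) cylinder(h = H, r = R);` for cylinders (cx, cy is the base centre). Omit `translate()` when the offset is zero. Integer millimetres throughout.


translate([425, 256, 0]) cylinder(h = 3423, r = 134);


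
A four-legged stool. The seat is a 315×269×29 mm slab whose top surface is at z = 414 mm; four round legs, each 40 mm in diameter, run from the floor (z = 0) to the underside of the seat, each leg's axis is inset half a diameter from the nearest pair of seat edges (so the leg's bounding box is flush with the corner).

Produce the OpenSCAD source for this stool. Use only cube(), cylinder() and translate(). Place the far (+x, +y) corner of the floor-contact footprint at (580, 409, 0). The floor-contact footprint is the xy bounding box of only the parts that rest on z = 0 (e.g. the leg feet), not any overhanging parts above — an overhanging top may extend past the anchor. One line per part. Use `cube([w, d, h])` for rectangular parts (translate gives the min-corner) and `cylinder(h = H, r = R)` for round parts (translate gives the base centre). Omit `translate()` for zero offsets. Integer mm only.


// leg_h = 414 - 29 = 385
translate([265, 140, 385]) cube([315, 269, 29]);
translate([285, 160, 0]) cylinder(h = 385, r = 20);
translate([560, 160, 0]) cylinder(h = 385, r = 20);
translate([285, 389, 0]) cylinder(h = 385, r = 20);
translate([560, 389, 0]) cylinder(h = 385, r = 20);


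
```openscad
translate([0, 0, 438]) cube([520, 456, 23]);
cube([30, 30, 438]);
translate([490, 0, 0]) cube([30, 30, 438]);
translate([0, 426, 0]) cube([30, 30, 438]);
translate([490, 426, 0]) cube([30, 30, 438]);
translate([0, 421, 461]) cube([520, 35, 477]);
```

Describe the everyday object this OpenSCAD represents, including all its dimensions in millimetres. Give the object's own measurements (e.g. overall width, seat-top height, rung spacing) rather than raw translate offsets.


A chair. The seat is a 520×456×23 mm slab with its top at z = 461 mm, on four 30×30 mm corner legs (flush with the seat edges, standing on z = 0). A flat backrest 35 mm thick, 477 mm tall, spans the full seat width and rises from the seat top along its +y edge, rear face flush with the rear of the seat.


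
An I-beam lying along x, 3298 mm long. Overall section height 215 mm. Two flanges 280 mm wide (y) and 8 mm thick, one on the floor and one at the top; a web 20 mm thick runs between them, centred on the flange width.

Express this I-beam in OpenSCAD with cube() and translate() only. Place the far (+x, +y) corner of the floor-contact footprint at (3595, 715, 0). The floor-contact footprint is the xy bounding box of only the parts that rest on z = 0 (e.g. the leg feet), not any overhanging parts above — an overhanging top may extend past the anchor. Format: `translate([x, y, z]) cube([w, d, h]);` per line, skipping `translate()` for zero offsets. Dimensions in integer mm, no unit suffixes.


translate([297, 435, 0]) cube([3298, 280, 8]);
translate([297, 565, 8]) cube([3298, 20, 199]);
translate([297, 435, 207]) cube([3298, 280, 8]);
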